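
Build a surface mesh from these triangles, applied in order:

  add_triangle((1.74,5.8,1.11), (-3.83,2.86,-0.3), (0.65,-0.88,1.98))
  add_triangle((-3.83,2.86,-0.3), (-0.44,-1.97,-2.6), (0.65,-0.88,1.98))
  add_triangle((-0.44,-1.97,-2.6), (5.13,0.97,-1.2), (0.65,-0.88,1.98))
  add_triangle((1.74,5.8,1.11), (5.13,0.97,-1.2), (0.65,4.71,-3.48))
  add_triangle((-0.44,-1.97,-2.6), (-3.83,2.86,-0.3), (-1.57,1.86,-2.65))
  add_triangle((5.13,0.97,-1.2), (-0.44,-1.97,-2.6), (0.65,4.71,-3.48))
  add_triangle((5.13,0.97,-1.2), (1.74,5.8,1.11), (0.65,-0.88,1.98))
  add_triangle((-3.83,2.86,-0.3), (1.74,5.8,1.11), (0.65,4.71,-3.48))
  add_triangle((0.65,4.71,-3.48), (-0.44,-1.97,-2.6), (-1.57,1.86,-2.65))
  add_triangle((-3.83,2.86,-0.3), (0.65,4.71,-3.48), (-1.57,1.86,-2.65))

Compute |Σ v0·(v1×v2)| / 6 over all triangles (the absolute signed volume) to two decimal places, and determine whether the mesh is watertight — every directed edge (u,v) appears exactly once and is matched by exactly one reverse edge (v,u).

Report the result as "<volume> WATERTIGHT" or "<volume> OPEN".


Per-triangle v0·(v1×v2)/6:
  t1: +8.9874
  t2: +3.4767
  t3: +5.7572
  t4: +21.5169
  t5: +4.8339
  t6: +15.9695
  t7: +11.2739
  t8: +19.2303
  t9: +5.6471
  t10: +6.8307
Σ = +103.5235 → |volume| = 103.52

Directed edges: 30 total, each appears once with its reverse present → watertight.

103.52 WATERTIGHT


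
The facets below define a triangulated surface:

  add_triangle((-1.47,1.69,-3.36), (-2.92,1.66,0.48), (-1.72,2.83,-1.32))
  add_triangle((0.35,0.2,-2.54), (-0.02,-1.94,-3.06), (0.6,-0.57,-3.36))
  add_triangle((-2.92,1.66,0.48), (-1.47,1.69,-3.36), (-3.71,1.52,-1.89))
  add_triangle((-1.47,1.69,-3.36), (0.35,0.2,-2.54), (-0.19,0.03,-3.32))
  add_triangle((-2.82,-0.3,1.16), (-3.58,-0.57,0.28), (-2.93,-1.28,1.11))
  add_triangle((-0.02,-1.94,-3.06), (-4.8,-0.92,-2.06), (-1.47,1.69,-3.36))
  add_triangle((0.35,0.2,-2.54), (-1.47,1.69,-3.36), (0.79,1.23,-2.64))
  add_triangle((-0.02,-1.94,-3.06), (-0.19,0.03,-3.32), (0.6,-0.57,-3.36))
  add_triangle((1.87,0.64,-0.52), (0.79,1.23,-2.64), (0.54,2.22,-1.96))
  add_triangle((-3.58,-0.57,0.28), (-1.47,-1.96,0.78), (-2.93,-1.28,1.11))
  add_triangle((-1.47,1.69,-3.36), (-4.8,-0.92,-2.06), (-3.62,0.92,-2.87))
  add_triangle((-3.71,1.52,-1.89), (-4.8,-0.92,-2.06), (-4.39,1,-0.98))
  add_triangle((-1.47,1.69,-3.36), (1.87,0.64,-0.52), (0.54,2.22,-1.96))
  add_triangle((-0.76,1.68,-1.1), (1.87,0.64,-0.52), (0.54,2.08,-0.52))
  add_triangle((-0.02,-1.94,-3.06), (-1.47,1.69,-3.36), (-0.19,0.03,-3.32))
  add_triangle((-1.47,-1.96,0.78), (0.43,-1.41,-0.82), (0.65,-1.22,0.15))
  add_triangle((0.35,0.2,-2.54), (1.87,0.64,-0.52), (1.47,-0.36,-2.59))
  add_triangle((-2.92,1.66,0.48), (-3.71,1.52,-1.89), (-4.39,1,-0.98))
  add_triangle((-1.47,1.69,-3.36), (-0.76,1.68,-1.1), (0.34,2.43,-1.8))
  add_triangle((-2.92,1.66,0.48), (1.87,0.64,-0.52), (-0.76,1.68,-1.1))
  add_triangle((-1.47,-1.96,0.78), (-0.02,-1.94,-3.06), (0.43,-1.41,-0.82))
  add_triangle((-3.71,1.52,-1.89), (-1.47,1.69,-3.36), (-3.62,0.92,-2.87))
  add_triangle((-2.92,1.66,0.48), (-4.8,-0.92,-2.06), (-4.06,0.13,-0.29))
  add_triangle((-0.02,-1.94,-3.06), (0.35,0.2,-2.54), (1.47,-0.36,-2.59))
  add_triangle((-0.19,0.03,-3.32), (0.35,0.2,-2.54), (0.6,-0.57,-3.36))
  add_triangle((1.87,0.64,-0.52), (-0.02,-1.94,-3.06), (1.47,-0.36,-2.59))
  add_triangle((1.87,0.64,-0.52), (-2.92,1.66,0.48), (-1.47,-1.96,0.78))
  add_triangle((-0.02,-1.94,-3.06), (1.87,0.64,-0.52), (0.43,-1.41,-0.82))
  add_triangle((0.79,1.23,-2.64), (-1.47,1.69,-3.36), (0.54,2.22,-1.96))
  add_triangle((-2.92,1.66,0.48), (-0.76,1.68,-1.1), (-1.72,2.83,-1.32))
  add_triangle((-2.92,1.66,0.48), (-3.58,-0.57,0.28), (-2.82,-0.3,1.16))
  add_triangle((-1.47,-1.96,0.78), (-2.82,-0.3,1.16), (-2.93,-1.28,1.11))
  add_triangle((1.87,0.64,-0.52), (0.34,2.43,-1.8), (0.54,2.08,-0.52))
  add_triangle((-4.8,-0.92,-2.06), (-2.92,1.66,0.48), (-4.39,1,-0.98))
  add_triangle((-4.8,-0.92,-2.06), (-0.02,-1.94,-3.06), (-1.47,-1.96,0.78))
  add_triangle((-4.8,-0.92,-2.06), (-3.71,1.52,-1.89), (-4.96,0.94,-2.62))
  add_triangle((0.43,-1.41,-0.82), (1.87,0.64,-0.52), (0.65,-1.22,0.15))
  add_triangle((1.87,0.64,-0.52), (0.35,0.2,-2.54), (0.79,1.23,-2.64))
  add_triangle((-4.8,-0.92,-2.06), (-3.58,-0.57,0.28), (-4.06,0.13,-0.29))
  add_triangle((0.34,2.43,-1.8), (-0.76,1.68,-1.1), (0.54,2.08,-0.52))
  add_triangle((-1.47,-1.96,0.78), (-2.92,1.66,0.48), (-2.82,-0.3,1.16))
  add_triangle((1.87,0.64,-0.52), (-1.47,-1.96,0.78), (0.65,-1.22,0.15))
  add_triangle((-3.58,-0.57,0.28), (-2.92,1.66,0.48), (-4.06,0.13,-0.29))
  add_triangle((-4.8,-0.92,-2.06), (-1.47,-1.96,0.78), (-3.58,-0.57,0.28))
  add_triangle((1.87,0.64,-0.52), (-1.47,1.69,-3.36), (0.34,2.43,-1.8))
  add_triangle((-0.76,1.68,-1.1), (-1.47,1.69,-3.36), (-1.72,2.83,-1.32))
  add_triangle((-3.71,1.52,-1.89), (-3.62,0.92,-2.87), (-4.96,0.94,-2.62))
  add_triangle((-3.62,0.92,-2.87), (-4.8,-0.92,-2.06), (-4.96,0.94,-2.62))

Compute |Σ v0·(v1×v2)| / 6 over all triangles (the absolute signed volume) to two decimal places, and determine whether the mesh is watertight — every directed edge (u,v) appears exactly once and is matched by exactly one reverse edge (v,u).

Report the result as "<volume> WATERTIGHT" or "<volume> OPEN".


Per-triangle v0·(v1×v2)/6:
  t1: +2.5802
  t2: -0.2825
  t3: +2.0720
  t4: +0.5801
  t5: +0.5343
  t6: +9.0405
  t7: +1.0936
  t8: +0.8111
  t9: +0.9939
  t10: +0.5843
  t11: +1.4470
  t12: +2.0523
  t13: -1.1535
  t14: -0.5509
  t15: +1.2487
  t16: +0.5430
  t17: +0.7116
  t18: +1.3318
  t19: +0.9494
  t20: +0.8861
  t21: +1.2146
  t22: +1.5992
  t23: +1.3199
  t24: +1.1331
  t25: +0.2422
  t26: +0.4896
  t27: +0.1569
  t28: +1.0658
  t29: +1.4208
  t30: -0.1308
  t31: +1.1687
  t32: +0.1605
  t33: +0.7407
  t34: +0.9478
  t35: +6.2822
  t36: +0.4265
  t37: +0.4754
  t38: +0.6701
  t39: +1.1847
  t40: +0.4259
  t41: -0.4489
  t42: +0.0167
  t43: +0.8868
  t44: +2.5698
  t45: +1.5519
  t46: +0.3828
  t47: +0.6603
  t48: +1.3568
Σ = +53.4431 → |volume| = 53.44

Directed edges: 144 total, each appears once with its reverse present → watertight.

53.44 WATERTIGHT


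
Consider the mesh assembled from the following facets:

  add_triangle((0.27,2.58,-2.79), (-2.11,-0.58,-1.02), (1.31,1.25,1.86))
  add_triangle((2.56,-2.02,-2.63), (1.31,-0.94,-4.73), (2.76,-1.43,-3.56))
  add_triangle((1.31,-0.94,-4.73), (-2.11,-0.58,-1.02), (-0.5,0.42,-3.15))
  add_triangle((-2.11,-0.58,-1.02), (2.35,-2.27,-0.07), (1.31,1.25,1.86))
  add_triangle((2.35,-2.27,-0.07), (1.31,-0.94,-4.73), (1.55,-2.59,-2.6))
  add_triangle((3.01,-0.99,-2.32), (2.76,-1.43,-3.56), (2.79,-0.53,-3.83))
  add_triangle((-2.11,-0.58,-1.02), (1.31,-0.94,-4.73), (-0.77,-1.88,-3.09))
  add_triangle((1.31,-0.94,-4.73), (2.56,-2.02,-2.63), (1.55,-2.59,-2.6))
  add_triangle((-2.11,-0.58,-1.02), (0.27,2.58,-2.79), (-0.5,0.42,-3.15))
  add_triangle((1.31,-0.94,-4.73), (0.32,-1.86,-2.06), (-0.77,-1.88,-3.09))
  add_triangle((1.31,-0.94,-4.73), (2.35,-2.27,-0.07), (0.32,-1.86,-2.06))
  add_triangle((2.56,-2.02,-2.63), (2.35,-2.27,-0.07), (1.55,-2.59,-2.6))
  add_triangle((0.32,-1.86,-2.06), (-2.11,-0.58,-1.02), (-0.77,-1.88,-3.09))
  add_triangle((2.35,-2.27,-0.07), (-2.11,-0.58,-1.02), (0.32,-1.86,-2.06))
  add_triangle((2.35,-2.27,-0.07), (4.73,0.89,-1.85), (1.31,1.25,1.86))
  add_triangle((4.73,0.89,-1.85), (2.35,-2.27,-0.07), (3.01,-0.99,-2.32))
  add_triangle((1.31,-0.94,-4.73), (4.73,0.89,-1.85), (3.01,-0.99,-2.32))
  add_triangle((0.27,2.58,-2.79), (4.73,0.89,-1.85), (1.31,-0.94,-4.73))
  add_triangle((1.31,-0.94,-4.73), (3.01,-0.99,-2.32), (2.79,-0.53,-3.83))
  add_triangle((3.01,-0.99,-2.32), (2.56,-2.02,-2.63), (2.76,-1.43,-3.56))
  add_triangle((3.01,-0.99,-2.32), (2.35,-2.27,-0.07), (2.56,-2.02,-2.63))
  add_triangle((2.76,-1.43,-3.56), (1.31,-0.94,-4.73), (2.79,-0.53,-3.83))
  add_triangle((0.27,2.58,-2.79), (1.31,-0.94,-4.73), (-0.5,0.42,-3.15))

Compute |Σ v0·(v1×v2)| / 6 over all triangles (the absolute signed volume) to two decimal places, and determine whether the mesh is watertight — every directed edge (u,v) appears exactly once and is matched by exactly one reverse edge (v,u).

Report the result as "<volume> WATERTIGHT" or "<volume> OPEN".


48.46 OPEN

Per-triangle v0·(v1×v2)/6:
  t1: +1.9950
  t2: +1.0508
  t3: +2.3811
  t4: +0.8805
  t5: -2.3332
  t6: +0.7186
  t7: +1.9041
  t8: +2.0140
  t9: +1.9903
  t10: +1.6092
  t11: +3.1108
  t12: +1.5460
  t13: +0.5624
  t14: +1.4449
  t15: +5.7441
  t16: +3.4851
  t17: +4.1059
  t18: +10.9202
  t19: -1.1525
  t20: +0.6746
  t21: +1.5224
  t22: +1.3082
  t23: +2.9767
Σ = +48.4591 → |volume| = 48.46

Directed edges: 69 total; 3 unmatched, e.g. (1.31,1.25,1.86)→(0.27,2.58,-2.79) → open.


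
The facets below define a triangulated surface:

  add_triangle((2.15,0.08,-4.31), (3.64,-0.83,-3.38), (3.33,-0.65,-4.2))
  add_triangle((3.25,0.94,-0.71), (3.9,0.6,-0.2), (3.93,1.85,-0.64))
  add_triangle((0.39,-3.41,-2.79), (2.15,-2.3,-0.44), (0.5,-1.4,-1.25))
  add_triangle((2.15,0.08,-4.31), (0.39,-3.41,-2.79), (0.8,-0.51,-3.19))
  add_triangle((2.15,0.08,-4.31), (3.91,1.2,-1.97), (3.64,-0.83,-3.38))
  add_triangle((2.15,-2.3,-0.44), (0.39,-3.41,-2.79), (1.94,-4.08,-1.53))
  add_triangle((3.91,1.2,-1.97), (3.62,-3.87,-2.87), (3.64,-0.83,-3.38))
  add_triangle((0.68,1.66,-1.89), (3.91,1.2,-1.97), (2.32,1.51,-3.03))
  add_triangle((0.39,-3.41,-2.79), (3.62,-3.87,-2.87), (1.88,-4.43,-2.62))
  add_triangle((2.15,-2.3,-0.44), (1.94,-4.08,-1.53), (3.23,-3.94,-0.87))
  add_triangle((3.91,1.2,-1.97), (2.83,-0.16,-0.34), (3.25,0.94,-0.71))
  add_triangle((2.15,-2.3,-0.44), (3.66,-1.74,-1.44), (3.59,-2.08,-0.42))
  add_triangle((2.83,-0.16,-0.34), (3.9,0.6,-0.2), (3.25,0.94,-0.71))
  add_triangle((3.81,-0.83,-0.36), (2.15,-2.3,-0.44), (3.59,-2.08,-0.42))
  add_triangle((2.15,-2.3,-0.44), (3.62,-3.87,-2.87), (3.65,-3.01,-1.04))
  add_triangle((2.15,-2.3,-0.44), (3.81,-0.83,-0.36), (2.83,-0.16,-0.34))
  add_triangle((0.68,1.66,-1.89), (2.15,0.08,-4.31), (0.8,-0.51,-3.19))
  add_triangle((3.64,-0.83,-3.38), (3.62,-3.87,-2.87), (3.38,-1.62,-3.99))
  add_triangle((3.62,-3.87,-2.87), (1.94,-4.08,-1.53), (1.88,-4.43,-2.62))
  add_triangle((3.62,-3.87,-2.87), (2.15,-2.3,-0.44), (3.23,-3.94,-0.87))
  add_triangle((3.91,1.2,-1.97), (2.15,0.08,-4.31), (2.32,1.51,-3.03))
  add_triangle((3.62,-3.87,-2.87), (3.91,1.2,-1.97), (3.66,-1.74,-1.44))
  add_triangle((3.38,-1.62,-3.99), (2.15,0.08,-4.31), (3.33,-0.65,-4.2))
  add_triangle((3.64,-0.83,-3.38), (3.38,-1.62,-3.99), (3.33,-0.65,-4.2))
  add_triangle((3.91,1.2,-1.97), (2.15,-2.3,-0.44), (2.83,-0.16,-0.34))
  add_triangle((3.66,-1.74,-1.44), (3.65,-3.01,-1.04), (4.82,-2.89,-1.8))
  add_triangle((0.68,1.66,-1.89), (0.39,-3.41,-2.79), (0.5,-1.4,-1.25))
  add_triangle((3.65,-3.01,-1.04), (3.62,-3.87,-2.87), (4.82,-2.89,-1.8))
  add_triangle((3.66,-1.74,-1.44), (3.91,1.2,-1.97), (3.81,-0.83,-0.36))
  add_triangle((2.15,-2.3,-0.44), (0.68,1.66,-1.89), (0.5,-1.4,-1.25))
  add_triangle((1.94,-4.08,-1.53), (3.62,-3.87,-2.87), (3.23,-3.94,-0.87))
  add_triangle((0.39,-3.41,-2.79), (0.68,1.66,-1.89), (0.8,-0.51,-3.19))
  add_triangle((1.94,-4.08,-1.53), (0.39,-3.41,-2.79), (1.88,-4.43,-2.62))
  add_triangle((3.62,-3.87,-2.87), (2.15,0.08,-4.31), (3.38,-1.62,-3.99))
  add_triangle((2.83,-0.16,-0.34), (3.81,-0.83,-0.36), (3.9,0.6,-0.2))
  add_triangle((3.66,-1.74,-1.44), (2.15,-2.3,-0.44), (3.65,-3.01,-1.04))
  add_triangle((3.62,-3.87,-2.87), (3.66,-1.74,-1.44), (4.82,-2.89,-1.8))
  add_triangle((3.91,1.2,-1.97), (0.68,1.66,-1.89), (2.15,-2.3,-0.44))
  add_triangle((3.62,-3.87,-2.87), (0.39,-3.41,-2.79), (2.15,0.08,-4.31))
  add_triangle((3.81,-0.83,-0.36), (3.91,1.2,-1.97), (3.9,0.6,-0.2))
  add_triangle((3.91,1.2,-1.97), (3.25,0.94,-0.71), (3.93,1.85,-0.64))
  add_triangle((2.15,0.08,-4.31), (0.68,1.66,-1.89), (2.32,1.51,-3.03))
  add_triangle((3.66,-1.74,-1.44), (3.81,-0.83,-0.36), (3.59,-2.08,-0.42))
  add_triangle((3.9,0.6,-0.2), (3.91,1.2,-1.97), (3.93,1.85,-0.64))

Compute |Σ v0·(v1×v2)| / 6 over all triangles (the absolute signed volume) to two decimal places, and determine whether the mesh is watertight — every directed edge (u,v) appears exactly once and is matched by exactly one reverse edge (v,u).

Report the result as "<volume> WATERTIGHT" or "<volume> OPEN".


36.98 WATERTIGHT

Per-triangle v0·(v1×v2)/6:
  t1: +0.2298
  t2: -0.3144
  t3: -0.3906
  t4: +1.5581
  t5: +3.5102
  t6: -0.7318
  t7: +3.6910
  t8: +0.9555
  t9: +1.5827
  t10: -0.0466
  t11: -0.5810
  t12: +0.6812
  t13: -0.2660
  t14: -0.1012
  t15: +0.6823
  t16: -0.1531
  t17: +1.0311
  t18: +1.8258
  t19: +1.3788
  t20: +0.3700
  t21: +2.3812
  t22: +3.2634
  t23: +0.7761
  t24: +0.6273
  t25: -1.6633
  t26: +0.0696
  t27: -0.5758
  t28: +1.4430
  t29: +2.3837
  t30: -1.5246
  t31: +2.0440
  t32: -0.0016
  t33: +0.5701
  t34: +1.2533
  t35: -0.1157
  t36: +0.0069
  t37: +0.6542
  t38: -2.3763
  t39: +8.2649
  t40: +1.6928
  t41: -0.4393
  t42: +1.2182
  t43: +0.8534
  t44: +1.2618
Σ = +36.9792 → |volume| = 36.98

Directed edges: 132 total, each appears once with its reverse present → watertight.


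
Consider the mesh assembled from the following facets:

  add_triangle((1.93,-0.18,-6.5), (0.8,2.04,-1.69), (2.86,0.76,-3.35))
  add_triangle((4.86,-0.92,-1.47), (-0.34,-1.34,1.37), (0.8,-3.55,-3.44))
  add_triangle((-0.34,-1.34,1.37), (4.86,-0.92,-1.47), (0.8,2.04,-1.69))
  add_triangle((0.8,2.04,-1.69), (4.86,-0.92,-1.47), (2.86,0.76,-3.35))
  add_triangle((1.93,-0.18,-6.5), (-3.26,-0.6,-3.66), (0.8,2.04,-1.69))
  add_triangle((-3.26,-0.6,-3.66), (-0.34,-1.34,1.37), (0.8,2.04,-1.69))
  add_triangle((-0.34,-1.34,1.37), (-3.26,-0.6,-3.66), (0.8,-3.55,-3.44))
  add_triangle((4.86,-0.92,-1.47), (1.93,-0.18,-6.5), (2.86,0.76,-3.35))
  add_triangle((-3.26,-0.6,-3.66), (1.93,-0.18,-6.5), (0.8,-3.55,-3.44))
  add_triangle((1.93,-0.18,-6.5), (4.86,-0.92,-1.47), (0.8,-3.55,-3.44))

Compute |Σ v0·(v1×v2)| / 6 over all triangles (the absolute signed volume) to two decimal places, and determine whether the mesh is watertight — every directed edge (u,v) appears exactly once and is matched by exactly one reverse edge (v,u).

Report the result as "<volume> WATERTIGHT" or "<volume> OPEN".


Per-triangle v0·(v1×v2)/6:
  t1: +3.9414
  t2: +7.1261
  t3: +0.6021
  t4: +2.8845
  t5: +9.6656
  t6: +0.0051
  t7: +6.5299
  t8: +5.8634
  t9: +16.1486
  t10: +16.7665
Σ = +69.5334 → |volume| = 69.53

Directed edges: 30 total, each appears once with its reverse present → watertight.

69.53 WATERTIGHT


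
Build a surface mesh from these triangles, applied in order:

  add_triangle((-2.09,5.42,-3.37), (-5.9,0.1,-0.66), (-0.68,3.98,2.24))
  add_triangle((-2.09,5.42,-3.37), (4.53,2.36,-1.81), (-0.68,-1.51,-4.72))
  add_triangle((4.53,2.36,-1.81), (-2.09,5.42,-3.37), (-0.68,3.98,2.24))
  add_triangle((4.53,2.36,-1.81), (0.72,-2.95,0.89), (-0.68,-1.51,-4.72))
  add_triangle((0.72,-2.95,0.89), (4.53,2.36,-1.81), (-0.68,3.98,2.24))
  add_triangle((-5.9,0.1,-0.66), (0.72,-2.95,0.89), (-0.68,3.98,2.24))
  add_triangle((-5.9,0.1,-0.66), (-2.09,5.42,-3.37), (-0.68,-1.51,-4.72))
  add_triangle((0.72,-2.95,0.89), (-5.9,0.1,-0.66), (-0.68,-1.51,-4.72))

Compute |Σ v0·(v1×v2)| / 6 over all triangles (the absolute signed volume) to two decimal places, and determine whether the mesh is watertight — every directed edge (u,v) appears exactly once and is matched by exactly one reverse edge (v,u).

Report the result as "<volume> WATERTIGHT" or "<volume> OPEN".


Per-triangle v0·(v1×v2)/6:
  t1: +24.5017
  t2: +28.1993
  t3: +23.4331
  t4: +13.5590
  t5: +8.7951
  t6: +9.8495
  t7: +29.2811
  t8: +14.6266
Σ = +152.2456 → |volume| = 152.25

Directed edges: 24 total, each appears once with its reverse present → watertight.

152.25 WATERTIGHT


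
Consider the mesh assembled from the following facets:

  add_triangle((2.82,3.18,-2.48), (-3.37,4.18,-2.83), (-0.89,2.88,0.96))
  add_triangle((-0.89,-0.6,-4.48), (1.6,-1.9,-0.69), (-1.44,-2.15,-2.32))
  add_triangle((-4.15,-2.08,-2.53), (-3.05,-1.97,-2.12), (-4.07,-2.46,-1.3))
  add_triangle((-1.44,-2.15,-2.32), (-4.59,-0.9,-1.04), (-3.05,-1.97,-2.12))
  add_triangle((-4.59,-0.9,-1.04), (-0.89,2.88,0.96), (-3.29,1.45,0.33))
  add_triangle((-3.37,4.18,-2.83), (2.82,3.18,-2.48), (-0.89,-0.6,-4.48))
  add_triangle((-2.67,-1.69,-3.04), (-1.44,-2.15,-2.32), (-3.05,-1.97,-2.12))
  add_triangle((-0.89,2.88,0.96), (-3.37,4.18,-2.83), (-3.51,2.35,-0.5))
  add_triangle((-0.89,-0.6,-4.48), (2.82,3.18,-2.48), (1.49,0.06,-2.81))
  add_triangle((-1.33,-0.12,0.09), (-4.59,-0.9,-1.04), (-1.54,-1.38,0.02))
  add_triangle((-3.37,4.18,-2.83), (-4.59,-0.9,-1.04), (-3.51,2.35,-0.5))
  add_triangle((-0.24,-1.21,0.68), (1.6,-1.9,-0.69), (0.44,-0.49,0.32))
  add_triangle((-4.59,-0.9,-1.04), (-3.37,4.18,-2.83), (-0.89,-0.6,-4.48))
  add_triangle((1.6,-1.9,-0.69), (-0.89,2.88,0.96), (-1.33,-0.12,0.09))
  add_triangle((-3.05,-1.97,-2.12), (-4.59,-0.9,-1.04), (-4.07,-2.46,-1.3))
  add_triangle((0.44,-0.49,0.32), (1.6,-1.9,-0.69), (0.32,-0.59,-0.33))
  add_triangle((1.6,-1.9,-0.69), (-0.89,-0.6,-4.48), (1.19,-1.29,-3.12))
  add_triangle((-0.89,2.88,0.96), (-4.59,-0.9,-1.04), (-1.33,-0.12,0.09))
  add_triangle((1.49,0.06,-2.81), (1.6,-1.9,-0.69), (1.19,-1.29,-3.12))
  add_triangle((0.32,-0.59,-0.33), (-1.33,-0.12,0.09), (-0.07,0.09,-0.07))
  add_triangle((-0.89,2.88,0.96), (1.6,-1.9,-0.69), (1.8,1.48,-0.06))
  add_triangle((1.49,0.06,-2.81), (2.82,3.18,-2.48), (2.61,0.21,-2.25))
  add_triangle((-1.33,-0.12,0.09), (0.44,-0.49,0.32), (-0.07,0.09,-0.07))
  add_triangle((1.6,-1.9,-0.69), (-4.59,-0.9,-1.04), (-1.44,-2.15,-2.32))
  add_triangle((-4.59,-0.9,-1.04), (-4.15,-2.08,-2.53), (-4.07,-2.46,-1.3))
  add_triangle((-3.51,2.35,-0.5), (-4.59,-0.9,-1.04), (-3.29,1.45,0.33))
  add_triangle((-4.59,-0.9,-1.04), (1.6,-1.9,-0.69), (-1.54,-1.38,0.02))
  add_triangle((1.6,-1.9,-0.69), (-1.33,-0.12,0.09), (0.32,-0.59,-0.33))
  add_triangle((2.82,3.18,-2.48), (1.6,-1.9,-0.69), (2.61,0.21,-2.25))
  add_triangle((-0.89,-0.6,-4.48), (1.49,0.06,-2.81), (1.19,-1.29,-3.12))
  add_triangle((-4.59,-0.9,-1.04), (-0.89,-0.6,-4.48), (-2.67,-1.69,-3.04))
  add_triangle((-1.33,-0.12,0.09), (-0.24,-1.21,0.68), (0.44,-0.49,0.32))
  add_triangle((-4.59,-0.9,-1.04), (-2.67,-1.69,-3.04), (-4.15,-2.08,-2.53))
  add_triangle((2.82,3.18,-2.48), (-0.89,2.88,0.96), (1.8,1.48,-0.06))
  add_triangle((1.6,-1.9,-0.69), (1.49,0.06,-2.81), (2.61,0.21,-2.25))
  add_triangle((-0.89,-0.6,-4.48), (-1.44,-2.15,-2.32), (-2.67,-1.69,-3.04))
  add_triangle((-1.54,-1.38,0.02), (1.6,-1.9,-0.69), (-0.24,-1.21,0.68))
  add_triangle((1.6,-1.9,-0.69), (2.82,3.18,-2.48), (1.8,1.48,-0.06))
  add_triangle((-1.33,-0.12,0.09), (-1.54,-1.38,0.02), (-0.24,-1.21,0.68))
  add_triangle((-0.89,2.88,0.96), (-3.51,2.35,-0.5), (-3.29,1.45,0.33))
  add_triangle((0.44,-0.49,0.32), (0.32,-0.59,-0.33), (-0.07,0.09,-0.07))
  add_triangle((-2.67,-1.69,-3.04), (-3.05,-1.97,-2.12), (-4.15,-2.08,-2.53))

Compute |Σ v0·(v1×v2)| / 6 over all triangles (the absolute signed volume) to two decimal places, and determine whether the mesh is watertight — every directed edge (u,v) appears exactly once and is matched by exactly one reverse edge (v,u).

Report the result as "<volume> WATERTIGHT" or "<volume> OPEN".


Per-triangle v0·(v1×v2)/6:
  t1: +11.2402
  t2: +3.7071
  t3: +0.4363
  t4: -0.0509
  t5: -0.6512
  t6: +18.6397
  t7: +0.7575
  t8: +4.3631
  t9: +4.2920
  t10: +0.3625
  t11: +5.8964
  t12: +0.2082
  t13: +16.5162
  t14: +0.0260
  t15: -1.4202
  t16: -0.0269
  t17: +1.3115
  t18: +0.7894
  t19: +1.2005
  t20: +0.0168
  t21: +0.2076
  t22: +1.9610
  t23: -0.0013
  t24: +1.8726
  t25: +1.6551
  t26: +2.0263
  t27: +1.4928
  t28: +0.0599
  t29: +0.8423
  t30: +1.9235
  t31: +3.0252
  t32: +0.0142
  t33: +0.9403
  t34: +2.8257
  t35: +1.3642
  t36: +1.8996
  t37: +0.7501
  t38: +2.4662
  t39: +0.2048
  t40: +1.5457
  t41: +0.0008
  t42: +0.3677
Σ = +95.0584 → |volume| = 95.06

Directed edges: 126 total, each appears once with its reverse present → watertight.

95.06 WATERTIGHT


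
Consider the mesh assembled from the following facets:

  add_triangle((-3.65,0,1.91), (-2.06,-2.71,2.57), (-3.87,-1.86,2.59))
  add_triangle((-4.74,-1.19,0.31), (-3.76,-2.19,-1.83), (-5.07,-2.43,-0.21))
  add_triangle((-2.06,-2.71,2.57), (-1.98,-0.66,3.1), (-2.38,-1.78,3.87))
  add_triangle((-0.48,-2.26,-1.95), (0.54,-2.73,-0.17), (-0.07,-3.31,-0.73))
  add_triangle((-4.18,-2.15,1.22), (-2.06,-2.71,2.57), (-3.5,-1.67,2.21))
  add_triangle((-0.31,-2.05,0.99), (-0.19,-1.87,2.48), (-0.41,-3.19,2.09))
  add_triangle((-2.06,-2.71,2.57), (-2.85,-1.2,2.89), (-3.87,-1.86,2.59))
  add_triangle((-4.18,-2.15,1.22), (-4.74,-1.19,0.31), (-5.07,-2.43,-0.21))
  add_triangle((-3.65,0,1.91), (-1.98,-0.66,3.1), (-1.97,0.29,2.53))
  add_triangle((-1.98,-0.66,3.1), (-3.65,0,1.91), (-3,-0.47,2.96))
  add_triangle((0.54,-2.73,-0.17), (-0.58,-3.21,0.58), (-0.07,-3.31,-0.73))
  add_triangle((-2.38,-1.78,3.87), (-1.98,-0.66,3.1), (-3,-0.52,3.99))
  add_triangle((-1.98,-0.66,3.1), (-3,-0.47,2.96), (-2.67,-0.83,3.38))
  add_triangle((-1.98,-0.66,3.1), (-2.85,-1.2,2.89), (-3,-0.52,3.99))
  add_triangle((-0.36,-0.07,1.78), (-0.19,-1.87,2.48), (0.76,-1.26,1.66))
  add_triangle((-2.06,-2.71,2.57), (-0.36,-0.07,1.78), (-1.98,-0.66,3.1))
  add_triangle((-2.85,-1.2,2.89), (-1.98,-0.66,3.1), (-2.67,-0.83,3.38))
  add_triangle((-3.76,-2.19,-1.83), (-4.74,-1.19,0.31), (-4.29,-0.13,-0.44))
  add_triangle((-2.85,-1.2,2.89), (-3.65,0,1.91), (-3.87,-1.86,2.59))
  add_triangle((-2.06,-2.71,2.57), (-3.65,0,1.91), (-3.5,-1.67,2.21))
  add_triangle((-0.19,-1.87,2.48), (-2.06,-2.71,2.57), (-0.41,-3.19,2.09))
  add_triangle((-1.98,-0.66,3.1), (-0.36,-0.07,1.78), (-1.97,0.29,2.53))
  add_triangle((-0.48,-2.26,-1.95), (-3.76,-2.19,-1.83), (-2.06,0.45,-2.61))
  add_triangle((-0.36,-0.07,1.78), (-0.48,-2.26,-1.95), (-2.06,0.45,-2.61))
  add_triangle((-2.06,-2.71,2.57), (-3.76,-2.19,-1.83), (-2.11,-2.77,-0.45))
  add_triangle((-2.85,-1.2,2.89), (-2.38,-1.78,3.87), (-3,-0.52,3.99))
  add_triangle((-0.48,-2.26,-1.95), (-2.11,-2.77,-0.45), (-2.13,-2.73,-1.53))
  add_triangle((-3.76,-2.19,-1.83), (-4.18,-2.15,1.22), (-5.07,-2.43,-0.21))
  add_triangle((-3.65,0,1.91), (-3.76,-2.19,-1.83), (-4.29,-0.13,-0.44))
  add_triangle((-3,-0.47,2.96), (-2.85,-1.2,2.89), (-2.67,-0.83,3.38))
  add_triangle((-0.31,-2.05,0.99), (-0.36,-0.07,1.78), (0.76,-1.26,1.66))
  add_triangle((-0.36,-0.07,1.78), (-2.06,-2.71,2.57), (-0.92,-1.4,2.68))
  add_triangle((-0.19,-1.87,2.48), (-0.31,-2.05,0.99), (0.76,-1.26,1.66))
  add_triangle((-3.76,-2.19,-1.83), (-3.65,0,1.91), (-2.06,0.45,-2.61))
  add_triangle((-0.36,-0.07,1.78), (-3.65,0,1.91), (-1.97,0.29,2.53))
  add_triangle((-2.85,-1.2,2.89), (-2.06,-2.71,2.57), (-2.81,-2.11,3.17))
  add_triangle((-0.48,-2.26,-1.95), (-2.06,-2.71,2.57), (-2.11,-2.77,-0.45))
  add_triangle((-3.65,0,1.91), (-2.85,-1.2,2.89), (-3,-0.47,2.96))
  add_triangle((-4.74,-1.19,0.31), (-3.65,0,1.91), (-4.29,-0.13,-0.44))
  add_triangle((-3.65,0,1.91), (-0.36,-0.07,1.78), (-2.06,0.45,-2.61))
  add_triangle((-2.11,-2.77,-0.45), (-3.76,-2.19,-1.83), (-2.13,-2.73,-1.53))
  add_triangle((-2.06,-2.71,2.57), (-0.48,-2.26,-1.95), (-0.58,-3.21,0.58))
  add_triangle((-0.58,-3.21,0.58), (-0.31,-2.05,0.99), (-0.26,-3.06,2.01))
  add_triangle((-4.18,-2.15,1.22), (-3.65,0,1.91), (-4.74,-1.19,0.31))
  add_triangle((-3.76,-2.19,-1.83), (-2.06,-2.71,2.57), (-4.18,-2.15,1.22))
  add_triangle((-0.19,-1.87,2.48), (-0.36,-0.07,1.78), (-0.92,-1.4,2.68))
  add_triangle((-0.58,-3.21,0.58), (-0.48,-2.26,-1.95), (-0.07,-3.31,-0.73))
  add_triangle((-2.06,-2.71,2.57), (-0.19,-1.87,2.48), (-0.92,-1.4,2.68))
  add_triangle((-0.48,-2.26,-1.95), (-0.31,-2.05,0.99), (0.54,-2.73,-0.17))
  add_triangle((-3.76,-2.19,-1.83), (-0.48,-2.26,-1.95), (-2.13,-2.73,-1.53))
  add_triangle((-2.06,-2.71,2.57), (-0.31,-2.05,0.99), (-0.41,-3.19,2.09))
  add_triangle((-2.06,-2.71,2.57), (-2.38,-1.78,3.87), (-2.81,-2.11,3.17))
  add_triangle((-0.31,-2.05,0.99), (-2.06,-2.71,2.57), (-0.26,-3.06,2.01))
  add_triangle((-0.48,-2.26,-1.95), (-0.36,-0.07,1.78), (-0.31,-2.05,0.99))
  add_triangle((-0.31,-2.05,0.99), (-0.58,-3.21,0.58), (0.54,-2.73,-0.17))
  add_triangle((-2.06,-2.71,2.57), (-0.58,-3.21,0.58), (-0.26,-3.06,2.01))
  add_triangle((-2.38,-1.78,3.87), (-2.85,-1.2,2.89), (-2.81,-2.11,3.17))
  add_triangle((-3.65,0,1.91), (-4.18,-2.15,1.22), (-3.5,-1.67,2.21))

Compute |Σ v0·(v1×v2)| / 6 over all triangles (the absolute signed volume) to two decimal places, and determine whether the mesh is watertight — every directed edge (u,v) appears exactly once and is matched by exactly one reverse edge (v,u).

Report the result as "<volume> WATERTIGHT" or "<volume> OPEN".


Per-triangle v0·(v1×v2)/6:
  t1: -0.7570
  t2: +1.3646
  t3: -0.3093
  t4: +0.3756
  t5: +1.5451
  t6: -0.0216
  t7: +1.2205
  t8: +1.3362
  t9: +0.9660
  t10: +0.0320
  t11: +0.5468
  t12: +0.2074
  t13: +0.1056
  t14: -0.3073
  t15: +0.4657
  t16: +0.8014
  t17: +0.0972
  t18: +2.2624
  t19: +1.1702
  t20: +0.8918
  t21: +1.1632
  t22: +0.3891
  t23: +3.7695
  t24: -1.8841
  t25: +2.9041
  t26: +0.8644
  t27: +0.6596
  t28: +0.6640
  t29: -3.2766
  t30: +0.2648
  t31: -0.6926
  t32: +0.2990
  t33: +0.4788
  t34: +5.9529
  t35: -0.3446
  t36: +0.0688
  t37: +1.7285
  t38: +0.6149
  t39: +1.7720
  t40: +0.2787
  t41: +1.0149
  t42: +2.0611
  t43: -0.0500
  t44: +2.1384
  t45: +3.7171
  t46: +0.3184
  t47: +0.7172
  t48: +0.7062
  t49: -1.0604
  t50: +0.9897
  t51: +0.3410
  t52: +0.6464
  t53: -0.3875
  t54: -0.4456
  t55: +0.3639
  t56: +1.5502
  t57: +0.5228
  t58: +1.4778
Σ = +42.2892 → |volume| = 42.29

Directed edges: 174 total, each appears once with its reverse present → watertight.

42.29 WATERTIGHT


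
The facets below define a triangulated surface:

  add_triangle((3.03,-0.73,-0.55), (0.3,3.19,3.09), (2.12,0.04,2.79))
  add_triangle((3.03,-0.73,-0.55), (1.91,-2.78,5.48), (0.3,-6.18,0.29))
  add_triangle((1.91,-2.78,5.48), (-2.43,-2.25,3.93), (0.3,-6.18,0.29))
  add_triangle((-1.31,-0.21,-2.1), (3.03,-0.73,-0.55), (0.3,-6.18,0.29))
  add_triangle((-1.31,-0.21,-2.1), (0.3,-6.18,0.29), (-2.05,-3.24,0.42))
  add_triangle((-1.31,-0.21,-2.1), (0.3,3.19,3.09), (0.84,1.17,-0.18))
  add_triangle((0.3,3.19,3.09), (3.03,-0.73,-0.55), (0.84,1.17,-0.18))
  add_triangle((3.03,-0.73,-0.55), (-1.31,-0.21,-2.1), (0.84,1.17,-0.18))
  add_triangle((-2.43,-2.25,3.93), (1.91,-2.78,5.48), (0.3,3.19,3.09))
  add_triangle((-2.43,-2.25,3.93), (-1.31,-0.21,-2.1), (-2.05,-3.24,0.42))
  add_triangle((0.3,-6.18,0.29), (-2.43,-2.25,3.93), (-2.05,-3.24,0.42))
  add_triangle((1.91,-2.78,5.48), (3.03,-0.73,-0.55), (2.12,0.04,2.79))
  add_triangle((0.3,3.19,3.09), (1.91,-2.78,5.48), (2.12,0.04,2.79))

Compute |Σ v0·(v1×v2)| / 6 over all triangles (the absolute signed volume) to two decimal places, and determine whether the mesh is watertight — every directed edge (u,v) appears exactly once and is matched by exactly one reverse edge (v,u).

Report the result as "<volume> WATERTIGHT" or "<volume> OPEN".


100.37 OPEN

Per-triangle v0·(v1×v2)/6:
  t1: +4.3558
  t2: +17.5683
  t3: +20.9834
  t4: +7.3021
  t5: +5.1611
  t6: +1.6370
  t7: +2.2246
  t8: +1.6275
  t9: +16.6927
  t10: +3.4687
  t11: +7.9940
  t12: +5.3400
  t13: +6.0193
Σ = +100.3745 → |volume| = 100.37

Directed edges: 39 total; 3 unmatched, e.g. (-1.31,-0.21,-2.1)→(0.3,3.19,3.09) → open.


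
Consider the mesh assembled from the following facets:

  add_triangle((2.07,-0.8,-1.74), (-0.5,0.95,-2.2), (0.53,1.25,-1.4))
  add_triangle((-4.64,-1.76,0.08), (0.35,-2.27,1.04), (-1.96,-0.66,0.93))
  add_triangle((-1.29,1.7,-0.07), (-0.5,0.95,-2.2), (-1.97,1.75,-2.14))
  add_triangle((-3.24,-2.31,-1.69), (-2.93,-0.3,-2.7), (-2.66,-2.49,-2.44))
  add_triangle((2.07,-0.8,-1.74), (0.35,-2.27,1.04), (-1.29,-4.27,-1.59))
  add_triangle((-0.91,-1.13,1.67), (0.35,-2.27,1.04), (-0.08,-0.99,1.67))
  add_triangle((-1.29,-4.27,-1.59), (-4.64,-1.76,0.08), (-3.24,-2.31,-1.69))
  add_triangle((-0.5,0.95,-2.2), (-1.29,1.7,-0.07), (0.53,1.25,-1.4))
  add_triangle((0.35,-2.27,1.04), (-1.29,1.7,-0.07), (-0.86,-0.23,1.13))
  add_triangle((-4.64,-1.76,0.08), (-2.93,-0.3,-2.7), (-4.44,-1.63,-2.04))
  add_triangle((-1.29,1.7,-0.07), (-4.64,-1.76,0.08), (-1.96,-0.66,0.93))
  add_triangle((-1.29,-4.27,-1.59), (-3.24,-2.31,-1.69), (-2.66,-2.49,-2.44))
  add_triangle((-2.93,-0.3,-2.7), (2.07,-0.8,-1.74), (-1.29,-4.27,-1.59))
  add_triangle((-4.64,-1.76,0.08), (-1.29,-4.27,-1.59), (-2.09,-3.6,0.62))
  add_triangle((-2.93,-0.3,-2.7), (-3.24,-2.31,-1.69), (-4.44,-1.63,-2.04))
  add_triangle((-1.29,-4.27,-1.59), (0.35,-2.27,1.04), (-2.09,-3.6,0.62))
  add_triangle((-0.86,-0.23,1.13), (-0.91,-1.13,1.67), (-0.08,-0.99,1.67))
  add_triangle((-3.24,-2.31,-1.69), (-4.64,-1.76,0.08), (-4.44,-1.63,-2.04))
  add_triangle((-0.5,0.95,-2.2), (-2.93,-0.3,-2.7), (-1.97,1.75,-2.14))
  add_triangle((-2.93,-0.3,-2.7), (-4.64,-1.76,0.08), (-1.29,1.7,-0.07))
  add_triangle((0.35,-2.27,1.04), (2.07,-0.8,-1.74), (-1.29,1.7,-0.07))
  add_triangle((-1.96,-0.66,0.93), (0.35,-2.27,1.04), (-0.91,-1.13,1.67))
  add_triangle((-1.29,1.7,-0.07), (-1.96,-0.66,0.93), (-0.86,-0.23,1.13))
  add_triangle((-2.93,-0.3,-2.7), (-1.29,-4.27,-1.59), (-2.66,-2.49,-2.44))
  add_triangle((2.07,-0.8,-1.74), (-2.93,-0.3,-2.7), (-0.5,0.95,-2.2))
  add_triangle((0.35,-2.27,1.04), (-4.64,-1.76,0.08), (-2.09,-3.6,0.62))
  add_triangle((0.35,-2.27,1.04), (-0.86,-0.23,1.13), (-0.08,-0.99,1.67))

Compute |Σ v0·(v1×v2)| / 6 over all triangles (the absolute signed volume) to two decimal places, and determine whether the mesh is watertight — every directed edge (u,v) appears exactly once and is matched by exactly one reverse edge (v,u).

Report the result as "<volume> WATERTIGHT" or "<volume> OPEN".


Per-triangle v0·(v1×v2)/6:
  t1: +1.0660
  t2: +1.7328
  t3: +0.5225
  t4: +1.3923
  t5: +4.1646
  t6: +0.3976
  t7: +3.7566
  t8: +0.8208
  t9: -0.1583
  t10: +1.2129
  t11: +1.5233
  t12: +1.6102
  t13: +7.1722
  t14: +5.2074
  t15: +1.2381
  t16: +2.7901
  t17: +0.1330
  t18: +1.8425
  t19: +1.4989
  t20: +4.5989
  t21: -0.2971
  t22: +0.6414
  t23: +0.5166
  t24: +0.4572
  t25: +2.6428
  t26: +1.1858
  t27: -0.3219
Σ = +47.3472 → |volume| = 47.35

Directed edges: 81 total; 9 unmatched, e.g. (0.53,1.25,-1.4)→(2.07,-0.8,-1.74) → open.

47.35 OPEN


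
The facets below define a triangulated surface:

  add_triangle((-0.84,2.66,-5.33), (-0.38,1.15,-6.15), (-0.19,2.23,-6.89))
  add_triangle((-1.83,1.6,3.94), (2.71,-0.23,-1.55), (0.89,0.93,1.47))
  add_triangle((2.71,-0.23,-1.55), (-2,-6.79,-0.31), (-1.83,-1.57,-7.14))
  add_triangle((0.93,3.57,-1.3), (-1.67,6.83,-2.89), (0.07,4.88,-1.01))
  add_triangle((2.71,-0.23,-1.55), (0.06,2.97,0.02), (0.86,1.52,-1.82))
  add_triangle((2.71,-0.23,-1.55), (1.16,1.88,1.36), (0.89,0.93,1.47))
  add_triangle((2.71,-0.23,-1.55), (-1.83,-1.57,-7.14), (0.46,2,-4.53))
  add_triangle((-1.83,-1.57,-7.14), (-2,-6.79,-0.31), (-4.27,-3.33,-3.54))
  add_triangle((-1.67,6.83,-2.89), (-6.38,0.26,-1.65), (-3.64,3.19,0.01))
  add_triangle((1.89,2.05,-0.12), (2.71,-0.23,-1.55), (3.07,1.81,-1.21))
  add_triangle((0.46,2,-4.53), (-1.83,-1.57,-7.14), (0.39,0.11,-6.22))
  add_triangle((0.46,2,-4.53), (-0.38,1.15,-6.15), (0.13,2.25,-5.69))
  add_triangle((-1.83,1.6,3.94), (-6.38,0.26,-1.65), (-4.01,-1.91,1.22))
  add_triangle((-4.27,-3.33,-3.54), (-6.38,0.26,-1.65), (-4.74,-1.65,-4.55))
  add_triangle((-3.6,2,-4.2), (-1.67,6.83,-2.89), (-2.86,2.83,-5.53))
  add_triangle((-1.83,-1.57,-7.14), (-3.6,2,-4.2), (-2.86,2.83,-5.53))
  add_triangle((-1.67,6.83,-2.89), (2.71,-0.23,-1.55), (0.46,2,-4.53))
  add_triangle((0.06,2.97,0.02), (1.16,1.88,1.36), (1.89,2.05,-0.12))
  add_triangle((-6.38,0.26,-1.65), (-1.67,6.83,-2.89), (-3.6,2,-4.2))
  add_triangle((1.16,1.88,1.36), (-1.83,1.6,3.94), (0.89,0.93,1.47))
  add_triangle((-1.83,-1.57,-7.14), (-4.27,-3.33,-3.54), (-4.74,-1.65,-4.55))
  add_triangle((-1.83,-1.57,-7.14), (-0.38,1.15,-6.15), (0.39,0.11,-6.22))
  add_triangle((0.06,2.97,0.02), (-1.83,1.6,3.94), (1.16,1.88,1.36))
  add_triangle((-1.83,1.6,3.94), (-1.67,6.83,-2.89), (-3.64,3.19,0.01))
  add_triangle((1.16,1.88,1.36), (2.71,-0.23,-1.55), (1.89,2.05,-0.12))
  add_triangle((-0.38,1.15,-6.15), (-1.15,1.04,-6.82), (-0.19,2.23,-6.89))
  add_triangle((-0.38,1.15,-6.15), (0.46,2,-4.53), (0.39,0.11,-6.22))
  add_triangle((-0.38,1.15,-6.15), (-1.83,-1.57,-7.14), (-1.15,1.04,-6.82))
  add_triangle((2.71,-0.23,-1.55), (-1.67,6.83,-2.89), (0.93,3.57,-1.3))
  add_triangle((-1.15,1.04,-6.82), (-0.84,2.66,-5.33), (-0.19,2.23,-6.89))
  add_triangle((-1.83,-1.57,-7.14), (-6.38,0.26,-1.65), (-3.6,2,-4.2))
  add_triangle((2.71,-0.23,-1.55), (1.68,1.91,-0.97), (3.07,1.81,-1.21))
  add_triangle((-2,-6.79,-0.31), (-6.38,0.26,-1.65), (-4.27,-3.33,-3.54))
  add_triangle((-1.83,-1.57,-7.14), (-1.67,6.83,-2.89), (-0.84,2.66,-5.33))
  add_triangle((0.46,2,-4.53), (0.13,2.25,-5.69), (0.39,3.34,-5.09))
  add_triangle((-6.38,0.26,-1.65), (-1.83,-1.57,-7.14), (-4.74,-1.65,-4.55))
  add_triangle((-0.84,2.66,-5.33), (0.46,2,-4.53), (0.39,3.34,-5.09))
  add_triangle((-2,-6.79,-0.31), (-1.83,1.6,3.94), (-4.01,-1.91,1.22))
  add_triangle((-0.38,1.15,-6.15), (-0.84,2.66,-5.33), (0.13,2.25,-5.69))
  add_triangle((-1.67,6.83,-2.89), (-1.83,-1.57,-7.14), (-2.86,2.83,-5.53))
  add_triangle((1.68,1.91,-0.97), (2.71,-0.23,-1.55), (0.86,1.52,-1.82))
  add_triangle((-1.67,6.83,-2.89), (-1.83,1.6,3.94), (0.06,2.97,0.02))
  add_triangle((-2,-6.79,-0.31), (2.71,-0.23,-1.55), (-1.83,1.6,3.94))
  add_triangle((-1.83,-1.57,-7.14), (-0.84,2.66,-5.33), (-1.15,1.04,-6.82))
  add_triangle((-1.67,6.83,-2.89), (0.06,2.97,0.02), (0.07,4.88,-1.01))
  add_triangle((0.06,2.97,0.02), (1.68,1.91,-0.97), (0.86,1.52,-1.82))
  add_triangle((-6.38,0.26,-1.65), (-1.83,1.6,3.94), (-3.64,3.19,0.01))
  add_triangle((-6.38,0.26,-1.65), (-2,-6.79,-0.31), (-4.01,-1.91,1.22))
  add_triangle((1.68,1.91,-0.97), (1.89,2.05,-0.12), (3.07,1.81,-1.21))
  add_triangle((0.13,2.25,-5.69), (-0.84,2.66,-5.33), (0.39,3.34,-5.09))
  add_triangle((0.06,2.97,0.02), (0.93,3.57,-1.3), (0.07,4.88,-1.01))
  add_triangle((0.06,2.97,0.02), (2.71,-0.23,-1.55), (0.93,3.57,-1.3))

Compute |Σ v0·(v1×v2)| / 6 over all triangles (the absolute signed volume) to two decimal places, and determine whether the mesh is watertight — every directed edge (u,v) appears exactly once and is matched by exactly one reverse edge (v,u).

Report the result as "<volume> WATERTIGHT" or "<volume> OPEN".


298.62 OPEN

Per-triangle v0·(v1×v2)/6:
  t1: -0.8948
  t2: +0.0227
  t3: +24.6017
  t4: +1.8621
  t5: -1.8237
  t6: +0.8495
  t7: +10.8647
  t8: +21.0665
  t9: +14.7909
  t10: +0.3537
  t11: -4.2238
  t12: +0.3304
  t13: +13.3911
  t14: +7.6118
  t15: +7.0661
  t16: +7.1311
  t17: +9.3485
  t18: +1.3072
  t19: +18.6604
  t20: +0.9794
  t21: +8.2525
  t22: +3.8049
  t23: +3.4243
  t24: +12.8043
  t25: +1.1614
  t26: +0.6464
  t27: +1.7137
  t28: +1.8347
  t29: +4.0169
  t30: +1.9617
  t31: +18.8544
  t32: +0.5146
  t33: +18.5690
  t34: +8.9114
  t35: +0.3946
  t36: +7.2531
  t37: -1.1102
  t38: +11.6819
  t39: +1.4418
  t40: +8.3421
  t41: +1.2247
  t42: +6.2230
  t43: +8.1464
  t44: +1.1369
  t45: +0.8918
  t46: +1.0836
  t47: +12.7307
  t48: +16.0348
  t49: +0.4414
  t50: +1.3539
  t51: +0.4616
  t52: +1.1216
Σ = +298.6195 → |volume| = 298.62

Directed edges: 156 total; 6 unmatched, e.g. (0.46,2,-4.53)→(-1.67,6.83,-2.89) → open.


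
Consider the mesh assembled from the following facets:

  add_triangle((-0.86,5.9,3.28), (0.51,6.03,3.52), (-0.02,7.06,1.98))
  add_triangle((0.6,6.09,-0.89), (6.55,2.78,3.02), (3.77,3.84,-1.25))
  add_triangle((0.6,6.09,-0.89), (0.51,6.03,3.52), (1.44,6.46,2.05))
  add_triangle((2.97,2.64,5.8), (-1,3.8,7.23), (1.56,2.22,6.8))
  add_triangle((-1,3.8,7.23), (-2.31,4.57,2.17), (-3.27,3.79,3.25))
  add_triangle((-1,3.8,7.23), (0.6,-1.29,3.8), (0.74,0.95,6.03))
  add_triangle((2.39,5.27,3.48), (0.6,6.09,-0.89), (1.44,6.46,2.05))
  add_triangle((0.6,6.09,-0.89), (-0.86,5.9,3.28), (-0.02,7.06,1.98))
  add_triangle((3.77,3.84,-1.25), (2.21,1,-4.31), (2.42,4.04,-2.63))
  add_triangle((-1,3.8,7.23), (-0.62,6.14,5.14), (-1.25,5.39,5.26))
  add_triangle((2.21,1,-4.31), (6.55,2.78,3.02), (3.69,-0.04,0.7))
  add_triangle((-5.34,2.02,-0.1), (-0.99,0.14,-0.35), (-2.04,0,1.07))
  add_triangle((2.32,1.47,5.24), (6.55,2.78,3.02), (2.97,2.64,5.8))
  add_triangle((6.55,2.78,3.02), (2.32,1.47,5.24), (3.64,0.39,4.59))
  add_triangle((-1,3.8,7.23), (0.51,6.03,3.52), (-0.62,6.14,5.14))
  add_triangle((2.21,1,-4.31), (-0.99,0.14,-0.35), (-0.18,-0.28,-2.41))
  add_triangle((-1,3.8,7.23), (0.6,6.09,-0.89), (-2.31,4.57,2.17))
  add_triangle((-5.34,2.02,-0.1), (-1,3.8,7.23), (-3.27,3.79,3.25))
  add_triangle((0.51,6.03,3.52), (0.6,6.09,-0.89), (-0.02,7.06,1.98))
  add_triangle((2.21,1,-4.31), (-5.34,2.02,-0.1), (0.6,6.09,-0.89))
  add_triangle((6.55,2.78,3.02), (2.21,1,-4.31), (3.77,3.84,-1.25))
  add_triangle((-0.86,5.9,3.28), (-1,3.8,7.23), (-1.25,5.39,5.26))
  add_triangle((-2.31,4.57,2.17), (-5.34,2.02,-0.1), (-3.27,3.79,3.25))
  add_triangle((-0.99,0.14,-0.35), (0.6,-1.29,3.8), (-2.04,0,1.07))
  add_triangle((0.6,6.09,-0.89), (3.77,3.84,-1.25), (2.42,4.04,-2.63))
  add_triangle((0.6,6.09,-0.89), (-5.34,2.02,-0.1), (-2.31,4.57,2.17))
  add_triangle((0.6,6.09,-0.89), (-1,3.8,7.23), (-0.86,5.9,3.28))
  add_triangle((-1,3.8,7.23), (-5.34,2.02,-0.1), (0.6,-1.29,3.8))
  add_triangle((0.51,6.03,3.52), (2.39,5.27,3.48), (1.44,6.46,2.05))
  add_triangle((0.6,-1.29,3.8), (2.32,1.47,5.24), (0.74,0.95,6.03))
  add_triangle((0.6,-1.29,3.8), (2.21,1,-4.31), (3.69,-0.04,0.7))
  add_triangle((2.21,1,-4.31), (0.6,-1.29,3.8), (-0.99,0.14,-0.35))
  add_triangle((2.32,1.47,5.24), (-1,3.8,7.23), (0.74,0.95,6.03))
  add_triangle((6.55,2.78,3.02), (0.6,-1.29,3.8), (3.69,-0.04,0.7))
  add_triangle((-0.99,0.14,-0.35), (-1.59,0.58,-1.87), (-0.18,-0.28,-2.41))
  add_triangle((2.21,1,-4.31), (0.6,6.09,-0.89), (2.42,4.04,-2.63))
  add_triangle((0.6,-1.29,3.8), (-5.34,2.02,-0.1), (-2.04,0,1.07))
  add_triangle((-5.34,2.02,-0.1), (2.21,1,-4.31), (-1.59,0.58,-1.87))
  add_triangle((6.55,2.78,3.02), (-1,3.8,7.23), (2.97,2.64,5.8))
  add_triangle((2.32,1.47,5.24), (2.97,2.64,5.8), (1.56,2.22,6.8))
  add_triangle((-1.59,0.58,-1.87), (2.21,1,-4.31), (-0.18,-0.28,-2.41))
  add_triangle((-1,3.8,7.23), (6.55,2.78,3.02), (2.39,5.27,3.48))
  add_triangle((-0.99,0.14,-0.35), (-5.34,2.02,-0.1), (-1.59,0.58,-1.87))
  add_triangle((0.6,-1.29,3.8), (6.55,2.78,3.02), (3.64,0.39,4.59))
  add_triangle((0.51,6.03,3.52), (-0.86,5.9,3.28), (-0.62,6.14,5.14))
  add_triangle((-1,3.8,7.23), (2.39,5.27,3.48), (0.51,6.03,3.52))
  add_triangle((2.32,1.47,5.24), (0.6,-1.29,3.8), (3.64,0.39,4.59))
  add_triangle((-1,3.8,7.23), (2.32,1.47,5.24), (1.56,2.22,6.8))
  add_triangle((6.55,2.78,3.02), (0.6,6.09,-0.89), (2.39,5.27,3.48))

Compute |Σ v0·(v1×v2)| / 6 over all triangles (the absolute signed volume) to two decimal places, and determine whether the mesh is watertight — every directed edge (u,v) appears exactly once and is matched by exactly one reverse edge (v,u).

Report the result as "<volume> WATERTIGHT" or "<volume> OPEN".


278.72 OPEN

Per-triangle v0·(v1×v2)/6:
  t1: +2.8228
  t2: +16.1831
  t3: +3.8452
  t4: +4.9240
  t5: +6.6137
  t6: +3.2248
  t7: +2.2189
  t8: +1.3974
  t9: +4.9769
  t10: +2.4525
  t11: +9.4114
  t12: +0.4589
  t13: +3.9327
  t14: +6.8005
  t15: +3.6724
  t16: -0.7647
  t17: +17.8530
  t18: +6.3867
  t19: +2.9396
  t20: +22.9913
  t21: +12.8283
  t22: -1.3437
  t23: +5.8637
  t24: +0.1854
  t25: +5.6077
  t26: +15.4079
  t27: -5.6108
  t28: +18.3961
  t29: +3.7254
  t30: +3.2696
  t31: +1.4117
  t32: +0.2354
  t33: +5.7069
  t34: +7.8663
  t35: +0.2034
  t36: +4.1743
  t37: +1.5537
  t38: +3.0901
  t39: +8.8506
  t40: +1.3930
  t41: +1.6851
  t42: +24.7638
  t43: +0.3777
  t44: +0.4677
  t45: +2.3128
  t46: +10.3290
  t47: +4.1568
  t48: -1.0986
  t49: +20.5686
Σ = +278.7186 → |volume| = 278.72

Directed edges: 147 total; 3 unmatched, e.g. (-0.62,6.14,5.14)→(-1.25,5.39,5.26) → open.


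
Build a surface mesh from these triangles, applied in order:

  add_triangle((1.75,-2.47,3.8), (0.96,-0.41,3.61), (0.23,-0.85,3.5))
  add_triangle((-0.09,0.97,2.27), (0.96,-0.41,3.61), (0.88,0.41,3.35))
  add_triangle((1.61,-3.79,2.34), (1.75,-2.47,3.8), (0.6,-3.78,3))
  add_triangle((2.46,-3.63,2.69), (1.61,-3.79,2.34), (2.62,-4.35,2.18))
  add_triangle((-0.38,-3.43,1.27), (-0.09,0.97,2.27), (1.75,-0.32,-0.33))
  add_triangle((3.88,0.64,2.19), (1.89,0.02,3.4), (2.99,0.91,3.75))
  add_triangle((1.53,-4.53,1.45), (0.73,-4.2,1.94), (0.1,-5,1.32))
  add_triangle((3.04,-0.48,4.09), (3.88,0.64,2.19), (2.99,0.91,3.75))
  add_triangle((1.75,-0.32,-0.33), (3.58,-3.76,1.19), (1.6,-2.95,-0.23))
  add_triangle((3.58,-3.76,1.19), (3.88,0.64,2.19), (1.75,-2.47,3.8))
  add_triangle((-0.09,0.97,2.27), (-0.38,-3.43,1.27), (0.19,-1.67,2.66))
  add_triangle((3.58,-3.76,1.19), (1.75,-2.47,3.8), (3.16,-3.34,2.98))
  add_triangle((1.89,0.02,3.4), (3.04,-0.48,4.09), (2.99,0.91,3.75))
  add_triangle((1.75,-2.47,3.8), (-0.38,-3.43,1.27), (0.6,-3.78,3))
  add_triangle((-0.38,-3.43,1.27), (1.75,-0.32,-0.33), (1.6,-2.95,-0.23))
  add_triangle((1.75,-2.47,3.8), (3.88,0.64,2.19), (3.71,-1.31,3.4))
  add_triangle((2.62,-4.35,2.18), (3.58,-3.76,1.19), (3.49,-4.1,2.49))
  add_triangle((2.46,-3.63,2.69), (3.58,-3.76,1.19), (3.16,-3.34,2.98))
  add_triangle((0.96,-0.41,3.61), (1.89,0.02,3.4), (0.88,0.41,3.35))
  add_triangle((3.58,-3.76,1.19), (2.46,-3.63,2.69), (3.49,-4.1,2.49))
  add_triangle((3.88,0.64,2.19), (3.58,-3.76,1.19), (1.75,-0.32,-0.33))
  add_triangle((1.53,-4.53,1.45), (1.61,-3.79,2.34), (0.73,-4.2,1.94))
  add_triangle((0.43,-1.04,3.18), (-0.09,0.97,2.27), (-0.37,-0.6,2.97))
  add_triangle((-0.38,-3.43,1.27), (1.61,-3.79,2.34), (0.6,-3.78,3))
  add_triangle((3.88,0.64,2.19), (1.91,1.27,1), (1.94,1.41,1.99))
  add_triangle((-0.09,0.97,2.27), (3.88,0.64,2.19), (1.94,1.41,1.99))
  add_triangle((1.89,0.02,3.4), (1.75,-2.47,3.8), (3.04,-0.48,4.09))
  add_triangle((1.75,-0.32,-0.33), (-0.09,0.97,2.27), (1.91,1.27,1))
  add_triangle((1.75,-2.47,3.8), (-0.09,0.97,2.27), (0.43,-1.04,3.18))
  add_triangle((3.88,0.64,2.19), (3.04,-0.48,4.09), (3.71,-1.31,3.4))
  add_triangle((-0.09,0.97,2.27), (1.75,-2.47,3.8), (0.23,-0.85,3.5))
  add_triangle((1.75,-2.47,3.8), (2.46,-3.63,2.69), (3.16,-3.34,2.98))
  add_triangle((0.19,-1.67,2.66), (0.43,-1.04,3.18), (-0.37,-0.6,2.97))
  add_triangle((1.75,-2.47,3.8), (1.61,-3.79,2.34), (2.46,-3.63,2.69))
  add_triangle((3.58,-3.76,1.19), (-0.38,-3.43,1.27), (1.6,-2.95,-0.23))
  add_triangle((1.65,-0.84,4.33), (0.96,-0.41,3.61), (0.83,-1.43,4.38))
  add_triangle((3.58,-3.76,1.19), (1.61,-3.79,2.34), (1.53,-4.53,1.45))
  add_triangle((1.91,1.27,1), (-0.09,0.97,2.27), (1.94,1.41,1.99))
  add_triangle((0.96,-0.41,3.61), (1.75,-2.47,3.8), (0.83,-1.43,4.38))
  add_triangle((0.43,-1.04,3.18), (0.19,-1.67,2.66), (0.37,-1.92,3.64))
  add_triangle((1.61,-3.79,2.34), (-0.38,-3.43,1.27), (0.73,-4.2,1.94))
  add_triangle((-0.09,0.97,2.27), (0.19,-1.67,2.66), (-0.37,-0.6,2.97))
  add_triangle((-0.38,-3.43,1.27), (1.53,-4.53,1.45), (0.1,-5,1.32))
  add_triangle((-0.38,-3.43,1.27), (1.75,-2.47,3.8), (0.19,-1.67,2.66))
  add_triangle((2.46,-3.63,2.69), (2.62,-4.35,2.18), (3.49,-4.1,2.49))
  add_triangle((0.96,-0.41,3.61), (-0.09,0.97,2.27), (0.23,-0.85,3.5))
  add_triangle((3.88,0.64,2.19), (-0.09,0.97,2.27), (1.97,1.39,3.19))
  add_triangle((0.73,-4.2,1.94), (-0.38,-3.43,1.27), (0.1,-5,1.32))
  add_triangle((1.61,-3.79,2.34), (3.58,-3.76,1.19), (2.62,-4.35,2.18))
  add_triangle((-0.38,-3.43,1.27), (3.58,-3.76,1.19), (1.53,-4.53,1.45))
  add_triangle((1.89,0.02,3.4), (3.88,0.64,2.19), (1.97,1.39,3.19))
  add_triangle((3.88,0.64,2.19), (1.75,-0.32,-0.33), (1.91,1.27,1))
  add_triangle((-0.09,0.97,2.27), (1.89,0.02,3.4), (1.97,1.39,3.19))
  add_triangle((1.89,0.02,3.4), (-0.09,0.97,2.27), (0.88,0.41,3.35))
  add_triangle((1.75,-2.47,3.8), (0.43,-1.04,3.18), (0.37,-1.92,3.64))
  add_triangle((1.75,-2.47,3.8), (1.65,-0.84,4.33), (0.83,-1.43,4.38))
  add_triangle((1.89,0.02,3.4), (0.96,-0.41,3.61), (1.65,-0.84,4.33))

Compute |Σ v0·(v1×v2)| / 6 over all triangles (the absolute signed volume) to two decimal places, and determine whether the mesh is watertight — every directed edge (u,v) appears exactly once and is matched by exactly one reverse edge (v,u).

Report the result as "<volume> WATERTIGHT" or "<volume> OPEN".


39.87 OPEN

Per-triangle v0·(v1×v2)/6:
  t1: +1.0608
  t2: +0.3219
  t3: +1.7402
  t4: +0.5121
  t5: -2.6329
  t6: -1.0180
  t7: +0.8602
  t8: +1.9488
  t9: +1.3806
  t10: +9.3936
  t11: +0.7941
  t12: -0.6871
  t13: +0.6443
  t14: -0.1709
  t15: -0.8556
  t16: -1.1655
  t17: +0.9288
  t18: +1.1811
  t19: +0.4715
  t20: -0.3448
  t21: +3.3803
  t22: +0.7342
  t23: +0.6222
  t24: +1.3116
  t25: +0.6077
  t26: +1.0659
  t27: +1.1860
  t28: -0.6858
  t29: +0.8637
  t30: +2.1219
  t31: -1.1155
  t32: +1.0451
  t33: +0.3606
  t34: +1.1205
  t35: +2.7983
  t36: +0.3499
  t37: +1.9687
  t38: +0.2309
  t39: -0.8255
  t40: +0.0138
  t41: +0.1934
  t42: -0.4768
  t43: -0.5322
  t44: +1.7433
  t45: +0.5580
  t46: +0.7065
  t47: -0.2750
  t48: +0.5069
  t49: -0.0816
  t50: -0.2844
  t51: +1.9990
  t52: +0.8445
  t53: +1.1571
  t54: +0.2335
  t55: +0.5575
  t56: +1.1757
  t57: +0.3284
Σ = +39.8713 → |volume| = 39.87

Directed edges: 171 total; 9 unmatched, e.g. (3.71,-1.31,3.4)→(1.75,-2.47,3.8) → open.
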